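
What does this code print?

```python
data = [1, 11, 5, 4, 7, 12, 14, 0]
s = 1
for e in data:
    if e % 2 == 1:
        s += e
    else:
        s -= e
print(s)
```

-5

e=1: odd, s = 1+1 = 2
e=11: odd, s = 2+11 = 13
e=5: odd, s = 13+5 = 18
e=4: not odd, s = 18-4 = 14
e=7: odd, s = 14+7 = 21
e=12: not odd, s = 21-12 = 9
e=14: not odd, s = 9-14 = -5
e=0: not odd, s = (-5)-0 = -5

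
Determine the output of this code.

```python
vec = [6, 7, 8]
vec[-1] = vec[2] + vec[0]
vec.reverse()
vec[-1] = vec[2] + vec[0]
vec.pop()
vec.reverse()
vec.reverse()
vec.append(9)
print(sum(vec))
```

30

vec[-1] = vec[2]+vec[0] = 8+6 = 14 → [6, 7, 14]
reverse → [14, 7, 6]
vec[-1] = vec[2]+vec[0] = 6+14 = 20 → [14, 7, 20]
pop() removes 20 → [14, 7]
reverse → [7, 14]
reverse → [14, 7]
append 9 → [14, 7, 9]
sum = 30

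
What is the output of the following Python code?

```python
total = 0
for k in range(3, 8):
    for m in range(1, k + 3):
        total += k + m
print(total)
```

k=3,m=1: total = 0+4 = 4
k=3,m=2: total = 4+5 = 9
k=3,m=3: total = 9+6 = 15
k=3,m=4: total = 15+7 = 22
k=3,m=5: total = 22+8 = 30
k=4,m=1: total = 30+5 = 35
k=4,m=2: total = 35+6 = 41
k=4,m=3: total = 41+7 = 48
k=4,m=4: total = 48+8 = 56
k=4,m=5: total = 56+9 = 65
k=4,m=6: total = 65+10 = 75
k=5,m=1: total = 75+6 = 81
k=5,m=2: total = 81+7 = 88
k=5,m=3: total = 88+8 = 96
k=5,m=4: total = 96+9 = 105
k=5,m=5: total = 105+10 = 115
k=5,m=6: total = 115+11 = 126
k=5,m=7: total = 126+12 = 138
k=6,m=1: total = 138+7 = 145
k=6,m=2: total = 145+8 = 153
k=6,m=3: total = 153+9 = 162
k=6,m=4: total = 162+10 = 172
k=6,m=5: total = 172+11 = 183
k=6,m=6: total = 183+12 = 195
k=6,m=7: total = 195+13 = 208
k=6,m=8: total = 208+14 = 222
k=7,m=1: total = 222+8 = 230
k=7,m=2: total = 230+9 = 239
k=7,m=3: total = 239+10 = 249
k=7,m=4: total = 249+11 = 260
k=7,m=5: total = 260+12 = 272
k=7,m=6: total = 272+13 = 285
k=7,m=7: total = 285+14 = 299
k=7,m=8: total = 299+15 = 314
k=7,m=9: total = 314+16 = 330

330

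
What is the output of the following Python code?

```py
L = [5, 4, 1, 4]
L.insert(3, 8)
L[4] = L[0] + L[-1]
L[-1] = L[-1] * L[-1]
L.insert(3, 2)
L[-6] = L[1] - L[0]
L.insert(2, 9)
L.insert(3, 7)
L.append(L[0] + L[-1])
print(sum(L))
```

191

insert 8 at 3 → [5, 4, 1, 8, 4]
L[4] = L[0]+L[-1] = 5+4 = 9 → [5, 4, 1, 8, 9]
L[-1] = L[-1]*L[-1] = 9*9 = 81 → [5, 4, 1, 8, 81]
insert 2 at 3 → [5, 4, 1, 2, 8, 81]
L[-6] = L[1]-L[0] = 4-5 = -1 → [-1, 4, 1, 2, 8, 81]
insert 9 at 2 → [-1, 4, 9, 1, 2, 8, 81]
insert 7 at 3 → [-1, 4, 9, 7, 1, 2, 8, 81]
append L[0]+L[-1] = (-1)+81 = 80 → [-1, 4, 9, 7, 1, 2, 8, 81, 80]
sum = 191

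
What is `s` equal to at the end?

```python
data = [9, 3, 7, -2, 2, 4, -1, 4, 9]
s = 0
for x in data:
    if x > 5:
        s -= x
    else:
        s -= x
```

x=9: >5, s = 0-9 = -9
x=3: not >5, s = (-9)-3 = -12
x=7: >5, s = (-12)-7 = -19
x=-2: not >5, s = (-19)-(-2) = -17
x=2: not >5, s = (-17)-2 = -19
x=4: not >5, s = (-19)-4 = -23
x=-1: not >5, s = (-23)-(-1) = -22
x=4: not >5, s = (-22)-4 = -26
x=9: >5, s = (-26)-9 = -35

-35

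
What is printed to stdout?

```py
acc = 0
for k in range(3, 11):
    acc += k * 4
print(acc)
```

k=3: acc = 0+3*4 = 12
k=4: acc = 12+4*4 = 28
k=5: acc = 28+5*4 = 48
k=6: acc = 48+6*4 = 72
k=7: acc = 72+7*4 = 100
k=8: acc = 100+8*4 = 132
k=9: acc = 132+9*4 = 168
k=10: acc = 168+10*4 = 208

208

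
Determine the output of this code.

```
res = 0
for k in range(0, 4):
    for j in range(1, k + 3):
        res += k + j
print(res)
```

60

k=0,j=1: res = 0+1 = 1
k=0,j=2: res = 1+2 = 3
k=1,j=1: res = 3+2 = 5
k=1,j=2: res = 5+3 = 8
k=1,j=3: res = 8+4 = 12
k=2,j=1: res = 12+3 = 15
k=2,j=2: res = 15+4 = 19
k=2,j=3: res = 19+5 = 24
k=2,j=4: res = 24+6 = 30
k=3,j=1: res = 30+4 = 34
k=3,j=2: res = 34+5 = 39
k=3,j=3: res = 39+6 = 45
k=3,j=4: res = 45+7 = 52
k=3,j=5: res = 52+8 = 60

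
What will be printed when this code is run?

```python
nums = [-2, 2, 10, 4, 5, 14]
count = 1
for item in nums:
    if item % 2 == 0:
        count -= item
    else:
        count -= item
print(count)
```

item=-2: even, count = 1-(-2) = 3
item=2: even, count = 3-2 = 1
item=10: even, count = 1-10 = -9
item=4: even, count = (-9)-4 = -13
item=5: not even, count = (-13)-5 = -18
item=14: even, count = (-18)-14 = -32

-32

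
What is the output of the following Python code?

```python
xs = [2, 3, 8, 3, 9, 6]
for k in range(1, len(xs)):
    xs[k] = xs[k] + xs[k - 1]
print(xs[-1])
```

31

k=1: xs[1] = 3+2 = 5 → [2, 5, 8, 3, 9, 6]
k=2: xs[2] = 8+5 = 13 → [2, 5, 13, 3, 9, 6]
k=3: xs[3] = 3+13 = 16 → [2, 5, 13, 16, 9, 6]
k=4: xs[4] = 9+16 = 25 → [2, 5, 13, 16, 25, 6]
k=5: xs[5] = 6+25 = 31 → [2, 5, 13, 16, 25, 31]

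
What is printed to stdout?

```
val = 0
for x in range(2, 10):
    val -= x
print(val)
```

x=2: val = 0-2 = -2
x=3: val = (-2)-3 = -5
x=4: val = (-5)-4 = -9
x=5: val = (-9)-5 = -14
x=6: val = (-14)-6 = -20
x=7: val = (-20)-7 = -27
x=8: val = (-27)-8 = -35
x=9: val = (-35)-9 = -44

-44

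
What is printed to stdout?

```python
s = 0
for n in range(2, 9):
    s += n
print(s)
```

n=2: s = 0+2 = 2
n=3: s = 2+3 = 5
n=4: s = 5+4 = 9
n=5: s = 9+5 = 14
n=6: s = 14+6 = 20
n=7: s = 20+7 = 27
n=8: s = 27+8 = 35

35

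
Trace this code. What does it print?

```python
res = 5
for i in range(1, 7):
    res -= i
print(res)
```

-16

i=1: res = 5-1 = 4
i=2: res = 4-2 = 2
i=3: res = 2-3 = -1
i=4: res = (-1)-4 = -5
i=5: res = (-5)-5 = -10
i=6: res = (-10)-6 = -16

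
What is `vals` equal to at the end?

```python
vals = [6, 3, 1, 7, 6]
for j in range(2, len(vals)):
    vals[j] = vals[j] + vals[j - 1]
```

[6, 3, 4, 11, 17]

j=2: vals[2] = 1+3 = 4 → [6, 3, 4, 7, 6]
j=3: vals[3] = 7+4 = 11 → [6, 3, 4, 11, 6]
j=4: vals[4] = 6+11 = 17 → [6, 3, 4, 11, 17]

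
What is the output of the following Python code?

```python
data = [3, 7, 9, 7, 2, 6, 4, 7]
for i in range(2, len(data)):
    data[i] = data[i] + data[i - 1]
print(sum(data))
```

182

i=2: data[2] = 9+7 = 16 → [3, 7, 16, 7, 2, 6, 4, 7]
i=3: data[3] = 7+16 = 23 → [3, 7, 16, 23, 2, 6, 4, 7]
i=4: data[4] = 2+23 = 25 → [3, 7, 16, 23, 25, 6, 4, 7]
i=5: data[5] = 6+25 = 31 → [3, 7, 16, 23, 25, 31, 4, 7]
i=6: data[6] = 4+31 = 35 → [3, 7, 16, 23, 25, 31, 35, 7]
i=7: data[7] = 7+35 = 42 → [3, 7, 16, 23, 25, 31, 35, 42]
sum = 182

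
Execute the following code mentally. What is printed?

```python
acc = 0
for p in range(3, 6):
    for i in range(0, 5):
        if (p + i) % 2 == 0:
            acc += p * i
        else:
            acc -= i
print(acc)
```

p=3,i=0: odd sum, acc = 0-0 = 0
p=3,i=1: even sum, acc = 0+3 = 3
p=3,i=2: odd sum, acc = 3-2 = 1
p=3,i=3: even sum, acc = 1+9 = 10
p=3,i=4: odd sum, acc = 10-4 = 6
p=4,i=0: even sum, acc = 6+0 = 6
p=4,i=1: odd sum, acc = 6-1 = 5
p=4,i=2: even sum, acc = 5+8 = 13
p=4,i=3: odd sum, acc = 13-3 = 10
p=4,i=4: even sum, acc = 10+16 = 26
p=5,i=0: odd sum, acc = 26-0 = 26
p=5,i=1: even sum, acc = 26+5 = 31
p=5,i=2: odd sum, acc = 31-2 = 29
p=5,i=3: even sum, acc = 29+15 = 44
p=5,i=4: odd sum, acc = 44-4 = 40

40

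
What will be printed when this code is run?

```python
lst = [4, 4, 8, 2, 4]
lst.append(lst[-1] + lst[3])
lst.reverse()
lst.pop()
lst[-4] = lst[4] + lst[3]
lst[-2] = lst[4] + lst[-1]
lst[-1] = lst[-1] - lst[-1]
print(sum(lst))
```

28

append lst[-1]+lst[3] = 4+2 = 6 → [4, 4, 8, 2, 4, 6]
reverse → [6, 4, 2, 8, 4, 4]
pop() removes 4 → [6, 4, 2, 8, 4]
lst[-4] = lst[4]+lst[3] = 4+8 = 12 → [6, 12, 2, 8, 4]
lst[-2] = lst[4]+lst[-1] = 4+4 = 8 → [6, 12, 2, 8, 4]
lst[-1] = lst[-1]-lst[-1] = 4-4 = 0 → [6, 12, 2, 8, 0]
sum = 28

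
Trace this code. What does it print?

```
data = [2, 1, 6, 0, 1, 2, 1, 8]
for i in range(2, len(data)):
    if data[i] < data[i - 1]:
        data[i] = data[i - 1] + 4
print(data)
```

i=2: 6>=1, unchanged → [2, 1, 6, 0, 1, 2, 1, 8]
i=3: 0<6, data[3] = 6+4 = 10 → [2, 1, 6, 10, 1, 2, 1, 8]
i=4: 1<10, data[4] = 10+4 = 14 → [2, 1, 6, 10, 14, 2, 1, 8]
i=5: 2<14, data[5] = 14+4 = 18 → [2, 1, 6, 10, 14, 18, 1, 8]
i=6: 1<18, data[6] = 18+4 = 22 → [2, 1, 6, 10, 14, 18, 22, 8]
i=7: 8<22, data[7] = 22+4 = 26 → [2, 1, 6, 10, 14, 18, 22, 26]

[2, 1, 6, 10, 14, 18, 22, 26]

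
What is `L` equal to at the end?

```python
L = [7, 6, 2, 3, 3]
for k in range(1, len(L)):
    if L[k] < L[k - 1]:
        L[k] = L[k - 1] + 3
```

k=1: 6<7, L[1] = 7+3 = 10 → [7, 10, 2, 3, 3]
k=2: 2<10, L[2] = 10+3 = 13 → [7, 10, 13, 3, 3]
k=3: 3<13, L[3] = 13+3 = 16 → [7, 10, 13, 16, 3]
k=4: 3<16, L[4] = 16+3 = 19 → [7, 10, 13, 16, 19]

[7, 10, 13, 16, 19]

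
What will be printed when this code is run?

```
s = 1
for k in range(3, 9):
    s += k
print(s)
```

34

k=3: s = 1+3 = 4
k=4: s = 4+4 = 8
k=5: s = 8+5 = 13
k=6: s = 13+6 = 19
k=7: s = 19+7 = 26
k=8: s = 26+8 = 34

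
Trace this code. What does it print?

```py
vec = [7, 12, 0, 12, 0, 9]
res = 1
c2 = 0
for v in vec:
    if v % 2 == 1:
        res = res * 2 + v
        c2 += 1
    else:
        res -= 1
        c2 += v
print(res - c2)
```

-7

v=7: odd, res = 1*2+7 = 9; c2=1
v=12: not odd, res = 9-1 = 8; c2=13
v=0: not odd, res = 8-1 = 7; c2=13
v=12: not odd, res = 7-1 = 6; c2=25
v=0: not odd, res = 6-1 = 5; c2=25
v=9: odd, res = 5*2+9 = 19; c2=26
res-c2 = 19-26 = -7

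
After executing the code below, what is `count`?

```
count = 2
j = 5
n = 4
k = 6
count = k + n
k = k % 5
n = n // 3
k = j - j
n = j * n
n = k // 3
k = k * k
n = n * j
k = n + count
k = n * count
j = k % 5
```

10

count = 6+4 = 10
k = 6%5 = 1
n = 4//3 = 1
k = 5-5 = 0
n = 5*1 = 5
n = 0//3 = 0
k = 0*0 = 0
n = 0*5 = 0
k = 0+10 = 10
k = 0*10 = 0
j = 0%5 = 0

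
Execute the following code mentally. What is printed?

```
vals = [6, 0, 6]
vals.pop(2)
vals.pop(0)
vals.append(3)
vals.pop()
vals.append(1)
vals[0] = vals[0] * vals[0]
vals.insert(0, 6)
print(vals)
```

[6, 0, 1]

pop(2) removes 6 → [6, 0]
pop(0) removes 6 → [0]
append 3 → [0, 3]
pop() removes 3 → [0]
append 1 → [0, 1]
vals[0] = vals[0]*vals[0] = 0*0 = 0 → [0, 1]
insert 6 at 0 → [6, 0, 1]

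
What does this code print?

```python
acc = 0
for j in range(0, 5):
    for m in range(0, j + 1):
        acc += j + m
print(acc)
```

60

j=0,m=0: acc = 0+0 = 0
j=1,m=0: acc = 0+1 = 1
j=1,m=1: acc = 1+2 = 3
j=2,m=0: acc = 3+2 = 5
j=2,m=1: acc = 5+3 = 8
j=2,m=2: acc = 8+4 = 12
j=3,m=0: acc = 12+3 = 15
j=3,m=1: acc = 15+4 = 19
j=3,m=2: acc = 19+5 = 24
j=3,m=3: acc = 24+6 = 30
j=4,m=0: acc = 30+4 = 34
j=4,m=1: acc = 34+5 = 39
j=4,m=2: acc = 39+6 = 45
j=4,m=3: acc = 45+7 = 52
j=4,m=4: acc = 52+8 = 60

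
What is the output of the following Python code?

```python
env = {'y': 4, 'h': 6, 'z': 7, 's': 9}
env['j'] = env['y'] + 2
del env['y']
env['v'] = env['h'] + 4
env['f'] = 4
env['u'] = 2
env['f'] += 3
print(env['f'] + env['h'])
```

env['j'] = env['y']+2 = 6 → {'y': 4, 'h': 6, 'z': 7, 's': 9, 'j': 6}
del 'y' → {'h': 6, 'z': 7, 's': 9, 'j': 6}
env['v'] = env['h']+4 = 10 → {'h': 6, 'z': 7, 's': 9, 'j': 6, 'v': 10}
env['f'] = 4 → {'h': 6, 'z': 7, 's': 9, 'j': 6, 'v': 10, 'f': 4}
env['u'] = 2 → {'h': 6, 'z': 7, 's': 9, 'j': 6, 'v': 10, 'f': 4, 'u': 2}
env['f'] = 4+3 = 7 → {'h': 6, 'z': 7, 's': 9, 'j': 6, 'v': 10, 'f': 7, 'u': 2}
env['f']+env['h'] = 7+6 = 13

13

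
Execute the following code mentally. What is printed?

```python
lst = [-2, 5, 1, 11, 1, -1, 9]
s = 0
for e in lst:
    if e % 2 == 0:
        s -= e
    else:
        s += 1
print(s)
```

8

e=-2: even, s = 0-(-2) = 2
e=5: not even, s = 2+1 = 3
e=1: not even, s = 3+1 = 4
e=11: not even, s = 4+1 = 5
e=1: not even, s = 5+1 = 6
e=-1: not even, s = 6+1 = 7
e=9: not even, s = 7+1 = 8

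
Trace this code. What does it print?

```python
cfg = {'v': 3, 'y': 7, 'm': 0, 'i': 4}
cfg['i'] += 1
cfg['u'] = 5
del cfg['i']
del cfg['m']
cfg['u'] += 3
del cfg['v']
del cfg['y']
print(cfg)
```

cfg['i'] = 4+1 = 5 → {'v': 3, 'y': 7, 'm': 0, 'i': 5}
cfg['u'] = 5 → {'v': 3, 'y': 7, 'm': 0, 'i': 5, 'u': 5}
del 'i' → {'v': 3, 'y': 7, 'm': 0, 'u': 5}
del 'm' → {'v': 3, 'y': 7, 'u': 5}
cfg['u'] = 5+3 = 8 → {'v': 3, 'y': 7, 'u': 8}
del 'v' → {'y': 7, 'u': 8}
del 'y' → {'u': 8}

{'u': 8}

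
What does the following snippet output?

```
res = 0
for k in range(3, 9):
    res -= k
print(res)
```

k=3: res = 0-3 = -3
k=4: res = (-3)-4 = -7
k=5: res = (-7)-5 = -12
k=6: res = (-12)-6 = -18
k=7: res = (-18)-7 = -25
k=8: res = (-25)-8 = -33

-33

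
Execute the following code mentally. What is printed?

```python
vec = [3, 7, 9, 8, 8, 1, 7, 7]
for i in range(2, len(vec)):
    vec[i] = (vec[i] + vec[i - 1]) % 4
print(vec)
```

[3, 7, 0, 0, 0, 1, 0, 3]

i=2: vec[2] = (9+7)%4 = 0 → [3, 7, 0, 8, 8, 1, 7, 7]
i=3: vec[3] = (8+0)%4 = 0 → [3, 7, 0, 0, 8, 1, 7, 7]
i=4: vec[4] = (8+0)%4 = 0 → [3, 7, 0, 0, 0, 1, 7, 7]
i=5: vec[5] = (1+0)%4 = 1 → [3, 7, 0, 0, 0, 1, 7, 7]
i=6: vec[6] = (7+1)%4 = 0 → [3, 7, 0, 0, 0, 1, 0, 7]
i=7: vec[7] = (7+0)%4 = 3 → [3, 7, 0, 0, 0, 1, 0, 3]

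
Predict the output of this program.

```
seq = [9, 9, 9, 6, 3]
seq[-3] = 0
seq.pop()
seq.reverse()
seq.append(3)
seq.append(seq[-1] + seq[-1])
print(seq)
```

seq[-3] = 0 → [9, 9, 0, 6, 3]
pop() removes 3 → [9, 9, 0, 6]
reverse → [6, 0, 9, 9]
append 3 → [6, 0, 9, 9, 3]
append seq[-1]+seq[-1] = 3+3 = 6 → [6, 0, 9, 9, 3, 6]

[6, 0, 9, 9, 3, 6]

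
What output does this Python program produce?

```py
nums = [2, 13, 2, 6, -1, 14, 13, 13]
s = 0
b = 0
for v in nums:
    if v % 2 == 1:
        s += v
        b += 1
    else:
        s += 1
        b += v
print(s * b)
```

v=2: not odd, s = 0+1 = 1; b=2
v=13: odd, s = 1+13 = 14; b=3
v=2: not odd, s = 14+1 = 15; b=5
v=6: not odd, s = 15+1 = 16; b=11
v=-1: odd, s = 16+(-1) = 15; b=12
v=14: not odd, s = 15+1 = 16; b=26
v=13: odd, s = 16+13 = 29; b=27
v=13: odd, s = 29+13 = 42; b=28
s*b = 42*28 = 1176

1176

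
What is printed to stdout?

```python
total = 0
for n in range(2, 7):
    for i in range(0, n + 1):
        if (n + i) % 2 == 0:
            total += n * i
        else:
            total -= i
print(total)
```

135

n=2,i=0: even sum, total = 0+0 = 0
n=2,i=1: odd sum, total = 0-1 = -1
n=2,i=2: even sum, total = (-1)+4 = 3
n=3,i=0: odd sum, total = 3-0 = 3
n=3,i=1: even sum, total = 3+3 = 6
n=3,i=2: odd sum, total = 6-2 = 4
n=3,i=3: even sum, total = 4+9 = 13
n=4,i=0: even sum, total = 13+0 = 13
n=4,i=1: odd sum, total = 13-1 = 12
n=4,i=2: even sum, total = 12+8 = 20
n=4,i=3: odd sum, total = 20-3 = 17
n=4,i=4: even sum, total = 17+16 = 33
n=5,i=0: odd sum, total = 33-0 = 33
n=5,i=1: even sum, total = 33+5 = 38
n=5,i=2: odd sum, total = 38-2 = 36
n=5,i=3: even sum, total = 36+15 = 51
n=5,i=4: odd sum, total = 51-4 = 47
n=5,i=5: even sum, total = 47+25 = 72
n=6,i=0: even sum, total = 72+0 = 72
n=6,i=1: odd sum, total = 72-1 = 71
n=6,i=2: even sum, total = 71+12 = 83
n=6,i=3: odd sum, total = 83-3 = 80
n=6,i=4: even sum, total = 80+24 = 104
n=6,i=5: odd sum, total = 104-5 = 99
n=6,i=6: even sum, total = 99+36 = 135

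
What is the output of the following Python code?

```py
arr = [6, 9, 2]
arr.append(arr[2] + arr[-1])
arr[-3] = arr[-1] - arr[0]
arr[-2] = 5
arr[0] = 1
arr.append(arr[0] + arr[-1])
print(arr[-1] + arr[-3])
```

append arr[2]+arr[-1] = 2+2 = 4 → [6, 9, 2, 4]
arr[-3] = arr[-1]-arr[0] = 4-6 = -2 → [6, -2, 2, 4]
arr[-2] = 5 → [6, -2, 5, 4]
arr[0] = 1 → [1, -2, 5, 4]
append arr[0]+arr[-1] = 1+4 = 5 → [1, -2, 5, 4, 5]
arr[-1]+arr[-3] = 5+5 = 10

10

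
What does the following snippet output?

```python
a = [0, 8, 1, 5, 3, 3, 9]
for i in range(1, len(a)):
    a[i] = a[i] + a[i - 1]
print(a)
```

[0, 8, 9, 14, 17, 20, 29]

i=1: a[1] = 8+0 = 8 → [0, 8, 1, 5, 3, 3, 9]
i=2: a[2] = 1+8 = 9 → [0, 8, 9, 5, 3, 3, 9]
i=3: a[3] = 5+9 = 14 → [0, 8, 9, 14, 3, 3, 9]
i=4: a[4] = 3+14 = 17 → [0, 8, 9, 14, 17, 3, 9]
i=5: a[5] = 3+17 = 20 → [0, 8, 9, 14, 17, 20, 9]
i=6: a[6] = 9+20 = 29 → [0, 8, 9, 14, 17, 20, 29]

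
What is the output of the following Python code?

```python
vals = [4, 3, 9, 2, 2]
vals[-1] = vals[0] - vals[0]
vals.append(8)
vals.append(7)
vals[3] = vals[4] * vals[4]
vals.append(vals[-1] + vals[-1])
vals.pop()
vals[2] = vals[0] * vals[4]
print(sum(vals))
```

22

vals[-1] = vals[0]-vals[0] = 4-4 = 0 → [4, 3, 9, 2, 0]
append 8 → [4, 3, 9, 2, 0, 8]
append 7 → [4, 3, 9, 2, 0, 8, 7]
vals[3] = vals[4]*vals[4] = 0*0 = 0 → [4, 3, 9, 0, 0, 8, 7]
append vals[-1]+vals[-1] = 7+7 = 14 → [4, 3, 9, 0, 0, 8, 7, 14]
pop() removes 14 → [4, 3, 9, 0, 0, 8, 7]
vals[2] = vals[0]*vals[4] = 4*0 = 0 → [4, 3, 0, 0, 0, 8, 7]
sum = 22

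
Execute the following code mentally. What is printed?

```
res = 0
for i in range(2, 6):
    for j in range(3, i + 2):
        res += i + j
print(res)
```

80

i=2,j=3: res = 0+5 = 5
i=3,j=3: res = 5+6 = 11
i=3,j=4: res = 11+7 = 18
i=4,j=3: res = 18+7 = 25
i=4,j=4: res = 25+8 = 33
i=4,j=5: res = 33+9 = 42
i=5,j=3: res = 42+8 = 50
i=5,j=4: res = 50+9 = 59
i=5,j=5: res = 59+10 = 69
i=5,j=6: res = 69+11 = 80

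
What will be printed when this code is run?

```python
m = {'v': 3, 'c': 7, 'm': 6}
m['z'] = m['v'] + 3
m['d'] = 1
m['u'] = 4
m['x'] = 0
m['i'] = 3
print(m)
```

m['z'] = m['v']+3 = 6 → {'v': 3, 'c': 7, 'm': 6, 'z': 6}
m['d'] = 1 → {'v': 3, 'c': 7, 'm': 6, 'z': 6, 'd': 1}
m['u'] = 4 → {'v': 3, 'c': 7, 'm': 6, 'z': 6, 'd': 1, 'u': 4}
m['x'] = 0 → {'v': 3, 'c': 7, 'm': 6, 'z': 6, 'd': 1, 'u': 4, 'x': 0}
m['i'] = 3 → {'v': 3, 'c': 7, 'm': 6, 'z': 6, 'd': 1, 'u': 4, 'x': 0, 'i': 3}

{'v': 3, 'c': 7, 'm': 6, 'z': 6, 'd': 1, 'u': 4, 'x': 0, 'i': 3}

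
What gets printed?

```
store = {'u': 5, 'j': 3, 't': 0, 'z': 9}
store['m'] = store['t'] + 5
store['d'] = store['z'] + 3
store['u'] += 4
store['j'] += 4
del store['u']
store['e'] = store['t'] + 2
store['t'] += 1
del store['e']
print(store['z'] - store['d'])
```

-3

store['m'] = store['t']+5 = 5 → {'u': 5, 'j': 3, 't': 0, 'z': 9, 'm': 5}
store['d'] = store['z']+3 = 12 → {'u': 5, 'j': 3, 't': 0, 'z': 9, 'm': 5, 'd': 12}
store['u'] = 5+4 = 9 → {'u': 9, 'j': 3, 't': 0, 'z': 9, 'm': 5, 'd': 12}
store['j'] = 3+4 = 7 → {'u': 9, 'j': 7, 't': 0, 'z': 9, 'm': 5, 'd': 12}
del 'u' → {'j': 7, 't': 0, 'z': 9, 'm': 5, 'd': 12}
store['e'] = store['t']+2 = 2 → {'j': 7, 't': 0, 'z': 9, 'm': 5, 'd': 12, 'e': 2}
store['t'] = 0+1 = 1 → {'j': 7, 't': 1, 'z': 9, 'm': 5, 'd': 12, 'e': 2}
del 'e' → {'j': 7, 't': 1, 'z': 9, 'm': 5, 'd': 12}
store['z']-store['d'] = 9-12 = -3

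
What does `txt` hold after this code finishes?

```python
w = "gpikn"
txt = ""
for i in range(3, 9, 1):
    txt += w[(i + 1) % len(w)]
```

i=3: add w[4]='n' → 'n'
i=4: add w[0]='g' → 'ng'
i=5: add w[1]='p' → 'ngp'
i=6: add w[2]='i' → 'ngpi'
i=7: add w[3]='k' → 'ngpik'
i=8: add w[4]='n' → 'ngpikn'

'ngpikn'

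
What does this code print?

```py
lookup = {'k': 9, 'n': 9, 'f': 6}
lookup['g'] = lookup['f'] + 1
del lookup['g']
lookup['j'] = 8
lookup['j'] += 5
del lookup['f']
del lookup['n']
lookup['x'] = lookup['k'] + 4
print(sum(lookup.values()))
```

lookup['g'] = lookup['f']+1 = 7 → {'k': 9, 'n': 9, 'f': 6, 'g': 7}
del 'g' → {'k': 9, 'n': 9, 'f': 6}
lookup['j'] = 8 → {'k': 9, 'n': 9, 'f': 6, 'j': 8}
lookup['j'] = 8+5 = 13 → {'k': 9, 'n': 9, 'f': 6, 'j': 13}
del 'f' → {'k': 9, 'n': 9, 'j': 13}
del 'n' → {'k': 9, 'j': 13}
lookup['x'] = lookup['k']+4 = 13 → {'k': 9, 'j': 13, 'x': 13}
sum of values = 35

35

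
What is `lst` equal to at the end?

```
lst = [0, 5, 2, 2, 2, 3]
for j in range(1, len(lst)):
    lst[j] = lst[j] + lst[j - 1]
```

[0, 5, 7, 9, 11, 14]

j=1: lst[1] = 5+0 = 5 → [0, 5, 2, 2, 2, 3]
j=2: lst[2] = 2+5 = 7 → [0, 5, 7, 2, 2, 3]
j=3: lst[3] = 2+7 = 9 → [0, 5, 7, 9, 2, 3]
j=4: lst[4] = 2+9 = 11 → [0, 5, 7, 9, 11, 3]
j=5: lst[5] = 3+11 = 14 → [0, 5, 7, 9, 11, 14]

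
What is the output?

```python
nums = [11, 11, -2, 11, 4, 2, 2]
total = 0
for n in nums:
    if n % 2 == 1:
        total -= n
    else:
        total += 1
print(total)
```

n=11: odd, total = 0-11 = -11
n=11: odd, total = (-11)-11 = -22
n=-2: not odd, total = (-22)+1 = -21
n=11: odd, total = (-21)-11 = -32
n=4: not odd, total = (-32)+1 = -31
n=2: not odd, total = (-31)+1 = -30
n=2: not odd, total = (-30)+1 = -29

-29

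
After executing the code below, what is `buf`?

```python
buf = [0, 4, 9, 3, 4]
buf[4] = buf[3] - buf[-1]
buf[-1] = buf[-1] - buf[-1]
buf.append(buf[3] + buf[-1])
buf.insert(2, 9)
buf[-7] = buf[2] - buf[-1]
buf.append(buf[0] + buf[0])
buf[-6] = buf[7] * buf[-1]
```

buf[4] = buf[3]-buf[-1] = 3-4 = -1 → [0, 4, 9, 3, -1]
buf[-1] = buf[-1]-buf[-1] = (-1)-(-1) = 0 → [0, 4, 9, 3, 0]
append buf[3]+buf[-1] = 3+0 = 3 → [0, 4, 9, 3, 0, 3]
insert 9 at 2 → [0, 4, 9, 9, 3, 0, 3]
buf[-7] = buf[2]-buf[-1] = 9-3 = 6 → [6, 4, 9, 9, 3, 0, 3]
append buf[0]+buf[0] = 6+6 = 12 → [6, 4, 9, 9, 3, 0, 3, 12]
buf[-6] = buf[7]*buf[-1] = 12*12 = 144 → [6, 4, 144, 9, 3, 0, 3, 12]

[6, 4, 144, 9, 3, 0, 3, 12]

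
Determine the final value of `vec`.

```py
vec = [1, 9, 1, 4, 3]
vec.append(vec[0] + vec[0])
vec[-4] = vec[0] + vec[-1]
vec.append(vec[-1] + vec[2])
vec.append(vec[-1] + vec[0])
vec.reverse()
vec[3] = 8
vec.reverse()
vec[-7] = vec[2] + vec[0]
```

append vec[0]+vec[0] = 1+1 = 2 → [1, 9, 1, 4, 3, 2]
vec[-4] = vec[0]+vec[-1] = 1+2 = 3 → [1, 9, 3, 4, 3, 2]
append vec[-1]+vec[2] = 2+3 = 5 → [1, 9, 3, 4, 3, 2, 5]
append vec[-1]+vec[0] = 5+1 = 6 → [1, 9, 3, 4, 3, 2, 5, 6]
reverse → [6, 5, 2, 3, 4, 3, 9, 1]
vec[3] = 8 → [6, 5, 2, 8, 4, 3, 9, 1]
reverse → [1, 9, 3, 4, 8, 2, 5, 6]
vec[-7] = vec[2]+vec[0] = 3+1 = 4 → [1, 4, 3, 4, 8, 2, 5, 6]

[1, 4, 3, 4, 8, 2, 5, 6]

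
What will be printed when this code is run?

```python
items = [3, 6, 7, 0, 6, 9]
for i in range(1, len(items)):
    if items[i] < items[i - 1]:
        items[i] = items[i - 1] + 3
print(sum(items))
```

i=1: 6>=3, unchanged → [3, 6, 7, 0, 6, 9]
i=2: 7>=6, unchanged → [3, 6, 7, 0, 6, 9]
i=3: 0<7, items[3] = 7+3 = 10 → [3, 6, 7, 10, 6, 9]
i=4: 6<10, items[4] = 10+3 = 13 → [3, 6, 7, 10, 13, 9]
i=5: 9<13, items[5] = 13+3 = 16 → [3, 6, 7, 10, 13, 16]
sum = 55

55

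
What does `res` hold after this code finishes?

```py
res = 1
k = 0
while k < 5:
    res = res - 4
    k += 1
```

k=0: res = 1-4 = -3
k=1: res = (-3)-4 = -7
k=2: res = (-7)-4 = -11
k=3: res = (-11)-4 = -15
k=4: res = (-15)-4 = -19

-19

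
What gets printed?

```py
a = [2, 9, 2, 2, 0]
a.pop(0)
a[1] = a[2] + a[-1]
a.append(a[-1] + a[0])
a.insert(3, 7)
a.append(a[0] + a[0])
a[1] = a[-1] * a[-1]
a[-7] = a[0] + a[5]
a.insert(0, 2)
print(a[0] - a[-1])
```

-16

pop(0) removes 2 → [9, 2, 2, 0]
a[1] = a[2]+a[-1] = 2+0 = 2 → [9, 2, 2, 0]
append a[-1]+a[0] = 0+9 = 9 → [9, 2, 2, 0, 9]
insert 7 at 3 → [9, 2, 2, 7, 0, 9]
append a[0]+a[0] = 9+9 = 18 → [9, 2, 2, 7, 0, 9, 18]
a[1] = a[-1]*a[-1] = 18*18 = 324 → [9, 324, 2, 7, 0, 9, 18]
a[-7] = a[0]+a[5] = 9+9 = 18 → [18, 324, 2, 7, 0, 9, 18]
insert 2 at 0 → [2, 18, 324, 2, 7, 0, 9, 18]
a[0]-a[-1] = 2-18 = -16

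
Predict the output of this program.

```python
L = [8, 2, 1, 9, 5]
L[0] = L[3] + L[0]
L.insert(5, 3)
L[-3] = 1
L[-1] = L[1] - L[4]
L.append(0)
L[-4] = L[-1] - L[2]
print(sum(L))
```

L[0] = L[3]+L[0] = 9+8 = 17 → [17, 2, 1, 9, 5]
insert 3 at 5 → [17, 2, 1, 9, 5, 3]
L[-3] = 1 → [17, 2, 1, 1, 5, 3]
L[-1] = L[1]-L[4] = 2-5 = -3 → [17, 2, 1, 1, 5, -3]
append 0 → [17, 2, 1, 1, 5, -3, 0]
L[-4] = L[-1]-L[2] = 0-1 = -1 → [17, 2, 1, -1, 5, -3, 0]
sum = 21

21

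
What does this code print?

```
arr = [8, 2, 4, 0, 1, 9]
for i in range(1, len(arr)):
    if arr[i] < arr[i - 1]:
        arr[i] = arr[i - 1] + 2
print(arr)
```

i=1: 2<8, arr[1] = 8+2 = 10 → [8, 10, 4, 0, 1, 9]
i=2: 4<10, arr[2] = 10+2 = 12 → [8, 10, 12, 0, 1, 9]
i=3: 0<12, arr[3] = 12+2 = 14 → [8, 10, 12, 14, 1, 9]
i=4: 1<14, arr[4] = 14+2 = 16 → [8, 10, 12, 14, 16, 9]
i=5: 9<16, arr[5] = 16+2 = 18 → [8, 10, 12, 14, 16, 18]

[8, 10, 12, 14, 16, 18]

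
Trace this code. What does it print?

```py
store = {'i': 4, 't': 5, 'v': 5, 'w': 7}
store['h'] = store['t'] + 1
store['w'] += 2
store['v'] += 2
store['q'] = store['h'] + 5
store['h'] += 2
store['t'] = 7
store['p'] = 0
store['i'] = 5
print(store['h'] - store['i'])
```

3

store['h'] = store['t']+1 = 6 → {'i': 4, 't': 5, 'v': 5, 'w': 7, 'h': 6}
store['w'] = 7+2 = 9 → {'i': 4, 't': 5, 'v': 5, 'w': 9, 'h': 6}
store['v'] = 5+2 = 7 → {'i': 4, 't': 5, 'v': 7, 'w': 9, 'h': 6}
store['q'] = store['h']+5 = 11 → {'i': 4, 't': 5, 'v': 7, 'w': 9, 'h': 6, 'q': 11}
store['h'] = 6+2 = 8 → {'i': 4, 't': 5, 'v': 7, 'w': 9, 'h': 8, 'q': 11}
store['t'] = 7 → {'i': 4, 't': 7, 'v': 7, 'w': 9, 'h': 8, 'q': 11}
store['p'] = 0 → {'i': 4, 't': 7, 'v': 7, 'w': 9, 'h': 8, 'q': 11, 'p': 0}
store['i'] = 5 → {'i': 5, 't': 7, 'v': 7, 'w': 9, 'h': 8, 'q': 11, 'p': 0}
store['h']-store['i'] = 8-5 = 3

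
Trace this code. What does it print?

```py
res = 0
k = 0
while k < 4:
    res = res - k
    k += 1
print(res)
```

k=0: res = 0-0 = 0
k=1: res = 0-1 = -1
k=2: res = (-1)-2 = -3
k=3: res = (-3)-3 = -6

-6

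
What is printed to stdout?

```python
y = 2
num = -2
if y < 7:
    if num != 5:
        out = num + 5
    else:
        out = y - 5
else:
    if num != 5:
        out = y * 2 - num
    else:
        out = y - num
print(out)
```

3

y=2, num=-2
y < 7 is True; num != 5 is True
→ out = num + 5 = 3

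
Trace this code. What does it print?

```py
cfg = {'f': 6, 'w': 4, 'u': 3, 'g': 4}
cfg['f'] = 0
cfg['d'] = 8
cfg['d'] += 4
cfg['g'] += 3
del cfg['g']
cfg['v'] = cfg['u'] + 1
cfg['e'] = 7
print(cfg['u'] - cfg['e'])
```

cfg['f'] = 0 → {'f': 0, 'w': 4, 'u': 3, 'g': 4}
cfg['d'] = 8 → {'f': 0, 'w': 4, 'u': 3, 'g': 4, 'd': 8}
cfg['d'] = 8+4 = 12 → {'f': 0, 'w': 4, 'u': 3, 'g': 4, 'd': 12}
cfg['g'] = 4+3 = 7 → {'f': 0, 'w': 4, 'u': 3, 'g': 7, 'd': 12}
del 'g' → {'f': 0, 'w': 4, 'u': 3, 'd': 12}
cfg['v'] = cfg['u']+1 = 4 → {'f': 0, 'w': 4, 'u': 3, 'd': 12, 'v': 4}
cfg['e'] = 7 → {'f': 0, 'w': 4, 'u': 3, 'd': 12, 'v': 4, 'e': 7}
cfg['u']-cfg['e'] = 3-7 = -4

-4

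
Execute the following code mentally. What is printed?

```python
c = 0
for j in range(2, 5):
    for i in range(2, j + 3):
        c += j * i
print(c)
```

j=2,i=2: c = 0+4 = 4
j=2,i=3: c = 4+6 = 10
j=2,i=4: c = 10+8 = 18
j=3,i=2: c = 18+6 = 24
j=3,i=3: c = 24+9 = 33
j=3,i=4: c = 33+12 = 45
j=3,i=5: c = 45+15 = 60
j=4,i=2: c = 60+8 = 68
j=4,i=3: c = 68+12 = 80
j=4,i=4: c = 80+16 = 96
j=4,i=5: c = 96+20 = 116
j=4,i=6: c = 116+24 = 140

140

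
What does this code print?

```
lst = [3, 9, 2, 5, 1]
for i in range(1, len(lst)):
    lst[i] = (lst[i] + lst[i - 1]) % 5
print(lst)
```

i=1: lst[1] = (9+3)%5 = 2 → [3, 2, 2, 5, 1]
i=2: lst[2] = (2+2)%5 = 4 → [3, 2, 4, 5, 1]
i=3: lst[3] = (5+4)%5 = 4 → [3, 2, 4, 4, 1]
i=4: lst[4] = (1+4)%5 = 0 → [3, 2, 4, 4, 0]

[3, 2, 4, 4, 0]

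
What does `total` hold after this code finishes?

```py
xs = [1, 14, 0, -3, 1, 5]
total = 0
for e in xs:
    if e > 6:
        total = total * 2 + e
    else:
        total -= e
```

9

e=1: not >6, total = 0-1 = -1
e=14: >6, total = (-1)*2+14 = 12
e=0: not >6, total = 12-0 = 12
e=-3: not >6, total = 12-(-3) = 15
e=1: not >6, total = 15-1 = 14
e=5: not >6, total = 14-5 = 9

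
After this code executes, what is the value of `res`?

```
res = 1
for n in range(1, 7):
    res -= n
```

-20

n=1: res = 1-1 = 0
n=2: res = 0-2 = -2
n=3: res = (-2)-3 = -5
n=4: res = (-5)-4 = -9
n=5: res = (-9)-5 = -14
n=6: res = (-14)-6 = -20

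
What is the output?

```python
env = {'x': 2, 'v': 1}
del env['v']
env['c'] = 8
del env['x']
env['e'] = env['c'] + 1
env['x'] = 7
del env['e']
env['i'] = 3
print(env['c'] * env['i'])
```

24

del 'v' → {'x': 2}
env['c'] = 8 → {'x': 2, 'c': 8}
del 'x' → {'c': 8}
env['e'] = env['c']+1 = 9 → {'c': 8, 'e': 9}
env['x'] = 7 → {'c': 8, 'e': 9, 'x': 7}
del 'e' → {'c': 8, 'x': 7}
env['i'] = 3 → {'c': 8, 'x': 7, 'i': 3}
env['c']*env['i'] = 8*3 = 24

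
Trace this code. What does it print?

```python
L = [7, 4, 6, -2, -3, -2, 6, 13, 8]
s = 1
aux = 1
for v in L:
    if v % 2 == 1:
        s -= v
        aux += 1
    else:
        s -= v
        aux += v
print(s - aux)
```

v=7: odd, s = 1-7 = -6; aux=2
v=4: not odd, s = (-6)-4 = -10; aux=6
v=6: not odd, s = (-10)-6 = -16; aux=12
v=-2: not odd, s = (-16)-(-2) = -14; aux=10
v=-3: odd, s = (-14)-(-3) = -11; aux=11
v=-2: not odd, s = (-11)-(-2) = -9; aux=9
v=6: not odd, s = (-9)-6 = -15; aux=15
v=13: odd, s = (-15)-13 = -28; aux=16
v=8: not odd, s = (-28)-8 = -36; aux=24
s-aux = (-36)-24 = -60

-60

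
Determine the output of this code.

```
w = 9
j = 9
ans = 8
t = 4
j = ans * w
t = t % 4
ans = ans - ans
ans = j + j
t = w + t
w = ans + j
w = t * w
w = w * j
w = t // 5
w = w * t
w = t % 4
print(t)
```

j = 8*9 = 72
t = 4%4 = 0
ans = 8-8 = 0
ans = 72+72 = 144
t = 9+0 = 9
w = 144+72 = 216
w = 9*216 = 1944
w = 1944*72 = 139968
w = 9//5 = 1
w = 1*9 = 9
w = 9%4 = 1

9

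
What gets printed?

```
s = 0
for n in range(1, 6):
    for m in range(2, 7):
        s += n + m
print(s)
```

175

n=1,m=2: s = 0+3 = 3
n=1,m=3: s = 3+4 = 7
n=1,m=4: s = 7+5 = 12
n=1,m=5: s = 12+6 = 18
n=1,m=6: s = 18+7 = 25
n=2,m=2: s = 25+4 = 29
n=2,m=3: s = 29+5 = 34
n=2,m=4: s = 34+6 = 40
n=2,m=5: s = 40+7 = 47
n=2,m=6: s = 47+8 = 55
n=3,m=2: s = 55+5 = 60
n=3,m=3: s = 60+6 = 66
n=3,m=4: s = 66+7 = 73
n=3,m=5: s = 73+8 = 81
n=3,m=6: s = 81+9 = 90
n=4,m=2: s = 90+6 = 96
n=4,m=3: s = 96+7 = 103
n=4,m=4: s = 103+8 = 111
n=4,m=5: s = 111+9 = 120
n=4,m=6: s = 120+10 = 130
n=5,m=2: s = 130+7 = 137
n=5,m=3: s = 137+8 = 145
n=5,m=4: s = 145+9 = 154
n=5,m=5: s = 154+10 = 164
n=5,m=6: s = 164+11 = 175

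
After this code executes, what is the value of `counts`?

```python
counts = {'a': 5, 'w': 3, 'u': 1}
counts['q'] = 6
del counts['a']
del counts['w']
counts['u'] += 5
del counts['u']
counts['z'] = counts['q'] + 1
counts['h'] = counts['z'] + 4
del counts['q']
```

counts['q'] = 6 → {'a': 5, 'w': 3, 'u': 1, 'q': 6}
del 'a' → {'w': 3, 'u': 1, 'q': 6}
del 'w' → {'u': 1, 'q': 6}
counts['u'] = 1+5 = 6 → {'u': 6, 'q': 6}
del 'u' → {'q': 6}
counts['z'] = counts['q']+1 = 7 → {'q': 6, 'z': 7}
counts['h'] = counts['z']+4 = 11 → {'q': 6, 'z': 7, 'h': 11}
del 'q' → {'z': 7, 'h': 11}

{'z': 7, 'h': 11}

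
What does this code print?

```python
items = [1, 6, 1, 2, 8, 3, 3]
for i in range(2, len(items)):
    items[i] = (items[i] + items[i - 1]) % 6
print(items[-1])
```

5

i=2: items[2] = (1+6)%6 = 1 → [1, 6, 1, 2, 8, 3, 3]
i=3: items[3] = (2+1)%6 = 3 → [1, 6, 1, 3, 8, 3, 3]
i=4: items[4] = (8+3)%6 = 5 → [1, 6, 1, 3, 5, 3, 3]
i=5: items[5] = (3+5)%6 = 2 → [1, 6, 1, 3, 5, 2, 3]
i=6: items[6] = (3+2)%6 = 5 → [1, 6, 1, 3, 5, 2, 5]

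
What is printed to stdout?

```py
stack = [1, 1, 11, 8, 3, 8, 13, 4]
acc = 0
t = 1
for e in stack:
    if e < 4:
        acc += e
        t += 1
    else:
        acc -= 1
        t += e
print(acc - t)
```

e=1: <4, acc = 0+1 = 1; t=2
e=1: <4, acc = 1+1 = 2; t=3
e=11: not <4, acc = 2-1 = 1; t=14
e=8: not <4, acc = 1-1 = 0; t=22
e=3: <4, acc = 0+3 = 3; t=23
e=8: not <4, acc = 3-1 = 2; t=31
e=13: not <4, acc = 2-1 = 1; t=44
e=4: not <4, acc = 1-1 = 0; t=48
acc-t = 0-48 = -48

-48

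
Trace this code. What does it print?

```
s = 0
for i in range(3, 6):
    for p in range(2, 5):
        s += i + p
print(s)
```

i=3,p=2: s = 0+5 = 5
i=3,p=3: s = 5+6 = 11
i=3,p=4: s = 11+7 = 18
i=4,p=2: s = 18+6 = 24
i=4,p=3: s = 24+7 = 31
i=4,p=4: s = 31+8 = 39
i=5,p=2: s = 39+7 = 46
i=5,p=3: s = 46+8 = 54
i=5,p=4: s = 54+9 = 63

63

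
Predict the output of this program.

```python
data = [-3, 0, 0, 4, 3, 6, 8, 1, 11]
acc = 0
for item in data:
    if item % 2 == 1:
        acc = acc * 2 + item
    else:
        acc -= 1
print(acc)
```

-31

item=-3: odd, acc = 0*2+(-3) = -3
item=0: not odd, acc = (-3)-1 = -4
item=0: not odd, acc = (-4)-1 = -5
item=4: not odd, acc = (-5)-1 = -6
item=3: odd, acc = (-6)*2+3 = -9
item=6: not odd, acc = (-9)-1 = -10
item=8: not odd, acc = (-10)-1 = -11
item=1: odd, acc = (-11)*2+1 = -21
item=11: odd, acc = (-21)*2+11 = -31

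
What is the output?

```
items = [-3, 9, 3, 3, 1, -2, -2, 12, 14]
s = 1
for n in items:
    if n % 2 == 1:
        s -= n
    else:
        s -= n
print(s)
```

-34

n=-3: odd, s = 1-(-3) = 4
n=9: odd, s = 4-9 = -5
n=3: odd, s = (-5)-3 = -8
n=3: odd, s = (-8)-3 = -11
n=1: odd, s = (-11)-1 = -12
n=-2: not odd, s = (-12)-(-2) = -10
n=-2: not odd, s = (-10)-(-2) = -8
n=12: not odd, s = (-8)-12 = -20
n=14: not odd, s = (-20)-14 = -34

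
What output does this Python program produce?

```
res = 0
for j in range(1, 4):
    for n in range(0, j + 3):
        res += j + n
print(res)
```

j=1,n=0: res = 0+1 = 1
j=1,n=1: res = 1+2 = 3
j=1,n=2: res = 3+3 = 6
j=1,n=3: res = 6+4 = 10
j=2,n=0: res = 10+2 = 12
j=2,n=1: res = 12+3 = 15
j=2,n=2: res = 15+4 = 19
j=2,n=3: res = 19+5 = 24
j=2,n=4: res = 24+6 = 30
j=3,n=0: res = 30+3 = 33
j=3,n=1: res = 33+4 = 37
j=3,n=2: res = 37+5 = 42
j=3,n=3: res = 42+6 = 48
j=3,n=4: res = 48+7 = 55
j=3,n=5: res = 55+8 = 63

63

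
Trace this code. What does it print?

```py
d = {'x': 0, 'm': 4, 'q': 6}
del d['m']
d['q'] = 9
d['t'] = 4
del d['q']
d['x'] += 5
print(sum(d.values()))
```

9

del 'm' → {'x': 0, 'q': 6}
d['q'] = 9 → {'x': 0, 'q': 9}
d['t'] = 4 → {'x': 0, 'q': 9, 't': 4}
del 'q' → {'x': 0, 't': 4}
d['x'] = 0+5 = 5 → {'x': 5, 't': 4}
sum of values = 9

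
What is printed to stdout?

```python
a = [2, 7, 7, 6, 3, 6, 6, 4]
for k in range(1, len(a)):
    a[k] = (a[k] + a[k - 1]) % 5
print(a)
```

k=1: a[1] = (7+2)%5 = 4 → [2, 4, 7, 6, 3, 6, 6, 4]
k=2: a[2] = (7+4)%5 = 1 → [2, 4, 1, 6, 3, 6, 6, 4]
k=3: a[3] = (6+1)%5 = 2 → [2, 4, 1, 2, 3, 6, 6, 4]
k=4: a[4] = (3+2)%5 = 0 → [2, 4, 1, 2, 0, 6, 6, 4]
k=5: a[5] = (6+0)%5 = 1 → [2, 4, 1, 2, 0, 1, 6, 4]
k=6: a[6] = (6+1)%5 = 2 → [2, 4, 1, 2, 0, 1, 2, 4]
k=7: a[7] = (4+2)%5 = 1 → [2, 4, 1, 2, 0, 1, 2, 1]

[2, 4, 1, 2, 0, 1, 2, 1]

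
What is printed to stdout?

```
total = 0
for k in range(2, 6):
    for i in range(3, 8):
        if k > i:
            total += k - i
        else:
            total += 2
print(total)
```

k=2,i=3: not 2>3, total = 0+2 = 2
k=2,i=4: not 2>4, total = 2+2 = 4
k=2,i=5: not 2>5, total = 4+2 = 6
k=2,i=6: not 2>6, total = 6+2 = 8
k=2,i=7: not 2>7, total = 8+2 = 10
k=3,i=3: not 3>3, total = 10+2 = 12
k=3,i=4: not 3>4, total = 12+2 = 14
k=3,i=5: not 3>5, total = 14+2 = 16
k=3,i=6: not 3>6, total = 16+2 = 18
k=3,i=7: not 3>7, total = 18+2 = 20
k=4,i=3: 4>3, total = 20+1 = 21
k=4,i=4: not 4>4, total = 21+2 = 23
k=4,i=5: not 4>5, total = 23+2 = 25
k=4,i=6: not 4>6, total = 25+2 = 27
k=4,i=7: not 4>7, total = 27+2 = 29
k=5,i=3: 5>3, total = 29+2 = 31
k=5,i=4: 5>4, total = 31+1 = 32
k=5,i=5: not 5>5, total = 32+2 = 34
k=5,i=6: not 5>6, total = 34+2 = 36
k=5,i=7: not 5>7, total = 36+2 = 38

38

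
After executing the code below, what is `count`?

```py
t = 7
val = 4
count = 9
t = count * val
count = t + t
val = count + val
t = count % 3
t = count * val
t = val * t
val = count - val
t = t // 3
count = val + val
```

t = 9*4 = 36
count = 36+36 = 72
val = 72+4 = 76
t = 72%3 = 0
t = 72*76 = 5472
t = 76*5472 = 415872
val = 72-76 = -4
t = 415872//3 = 138624
count = (-4)+(-4) = -8

-8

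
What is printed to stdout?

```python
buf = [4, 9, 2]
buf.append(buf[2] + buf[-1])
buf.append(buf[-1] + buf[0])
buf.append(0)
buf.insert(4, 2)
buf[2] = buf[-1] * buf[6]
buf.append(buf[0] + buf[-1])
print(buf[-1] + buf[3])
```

append buf[2]+buf[-1] = 2+2 = 4 → [4, 9, 2, 4]
append buf[-1]+buf[0] = 4+4 = 8 → [4, 9, 2, 4, 8]
append 0 → [4, 9, 2, 4, 8, 0]
insert 2 at 4 → [4, 9, 2, 4, 2, 8, 0]
buf[2] = buf[-1]*buf[6] = 0*0 = 0 → [4, 9, 0, 4, 2, 8, 0]
append buf[0]+buf[-1] = 4+0 = 4 → [4, 9, 0, 4, 2, 8, 0, 4]
buf[-1]+buf[3] = 4+4 = 8

8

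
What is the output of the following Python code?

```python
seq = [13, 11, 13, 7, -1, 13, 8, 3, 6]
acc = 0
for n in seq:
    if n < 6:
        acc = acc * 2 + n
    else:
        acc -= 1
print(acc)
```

n=13: not <6, acc = 0-1 = -1
n=11: not <6, acc = (-1)-1 = -2
n=13: not <6, acc = (-2)-1 = -3
n=7: not <6, acc = (-3)-1 = -4
n=-1: <6, acc = (-4)*2+(-1) = -9
n=13: not <6, acc = (-9)-1 = -10
n=8: not <6, acc = (-10)-1 = -11
n=3: <6, acc = (-11)*2+3 = -19
n=6: not <6, acc = (-19)-1 = -20

-20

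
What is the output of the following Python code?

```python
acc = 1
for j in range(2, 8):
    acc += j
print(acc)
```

28

j=2: acc = 1+2 = 3
j=3: acc = 3+3 = 6
j=4: acc = 6+4 = 10
j=5: acc = 10+5 = 15
j=6: acc = 15+6 = 21
j=7: acc = 21+7 = 28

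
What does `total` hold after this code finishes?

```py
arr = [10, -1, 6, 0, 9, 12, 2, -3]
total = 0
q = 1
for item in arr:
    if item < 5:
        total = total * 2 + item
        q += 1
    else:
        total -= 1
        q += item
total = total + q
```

3

item=10: not <5, total = 0-1 = -1; q=11
item=-1: <5, total = (-1)*2+(-1) = -3; q=12
item=6: not <5, total = (-3)-1 = -4; q=18
item=0: <5, total = (-4)*2+0 = -8; q=19
item=9: not <5, total = (-8)-1 = -9; q=28
item=12: not <5, total = (-9)-1 = -10; q=40
item=2: <5, total = (-10)*2+2 = -18; q=41
item=-3: <5, total = (-18)*2+(-3) = -39; q=42
total+q = (-39)+42 = 3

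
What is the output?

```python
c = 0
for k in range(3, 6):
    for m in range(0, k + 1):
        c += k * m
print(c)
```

k=3,m=0: c = 0+0 = 0
k=3,m=1: c = 0+3 = 3
k=3,m=2: c = 3+6 = 9
k=3,m=3: c = 9+9 = 18
k=4,m=0: c = 18+0 = 18
k=4,m=1: c = 18+4 = 22
k=4,m=2: c = 22+8 = 30
k=4,m=3: c = 30+12 = 42
k=4,m=4: c = 42+16 = 58
k=5,m=0: c = 58+0 = 58
k=5,m=1: c = 58+5 = 63
k=5,m=2: c = 63+10 = 73
k=5,m=3: c = 73+15 = 88
k=5,m=4: c = 88+20 = 108
k=5,m=5: c = 108+25 = 133

133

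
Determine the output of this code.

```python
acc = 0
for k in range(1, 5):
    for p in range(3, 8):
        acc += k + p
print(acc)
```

150

k=1,p=3: acc = 0+4 = 4
k=1,p=4: acc = 4+5 = 9
k=1,p=5: acc = 9+6 = 15
k=1,p=6: acc = 15+7 = 22
k=1,p=7: acc = 22+8 = 30
k=2,p=3: acc = 30+5 = 35
k=2,p=4: acc = 35+6 = 41
k=2,p=5: acc = 41+7 = 48
k=2,p=6: acc = 48+8 = 56
k=2,p=7: acc = 56+9 = 65
k=3,p=3: acc = 65+6 = 71
k=3,p=4: acc = 71+7 = 78
k=3,p=5: acc = 78+8 = 86
k=3,p=6: acc = 86+9 = 95
k=3,p=7: acc = 95+10 = 105
k=4,p=3: acc = 105+7 = 112
k=4,p=4: acc = 112+8 = 120
k=4,p=5: acc = 120+9 = 129
k=4,p=6: acc = 129+10 = 139
k=4,p=7: acc = 139+11 = 150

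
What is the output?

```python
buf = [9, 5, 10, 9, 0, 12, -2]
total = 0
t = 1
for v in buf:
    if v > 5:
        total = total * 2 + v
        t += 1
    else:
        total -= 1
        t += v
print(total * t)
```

v=9: >5, total = 0*2+9 = 9; t=2
v=5: not >5, total = 9-1 = 8; t=7
v=10: >5, total = 8*2+10 = 26; t=8
v=9: >5, total = 26*2+9 = 61; t=9
v=0: not >5, total = 61-1 = 60; t=9
v=12: >5, total = 60*2+12 = 132; t=10
v=-2: not >5, total = 132-1 = 131; t=8
total*t = 131*8 = 1048

1048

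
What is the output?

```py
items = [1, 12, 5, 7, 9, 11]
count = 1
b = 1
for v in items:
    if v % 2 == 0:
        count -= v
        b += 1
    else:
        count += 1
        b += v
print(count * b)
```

-210

v=1: not even, count = 1+1 = 2; b=2
v=12: even, count = 2-12 = -10; b=3
v=5: not even, count = (-10)+1 = -9; b=8
v=7: not even, count = (-9)+1 = -8; b=15
v=9: not even, count = (-8)+1 = -7; b=24
v=11: not even, count = (-7)+1 = -6; b=35
count*b = (-6)*35 = -210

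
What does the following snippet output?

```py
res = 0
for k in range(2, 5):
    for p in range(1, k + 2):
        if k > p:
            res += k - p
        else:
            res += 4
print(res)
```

k=2,p=1: 2>1, res = 0+1 = 1
k=2,p=2: not 2>2, res = 1+4 = 5
k=2,p=3: not 2>3, res = 5+4 = 9
k=3,p=1: 3>1, res = 9+2 = 11
k=3,p=2: 3>2, res = 11+1 = 12
k=3,p=3: not 3>3, res = 12+4 = 16
k=3,p=4: not 3>4, res = 16+4 = 20
k=4,p=1: 4>1, res = 20+3 = 23
k=4,p=2: 4>2, res = 23+2 = 25
k=4,p=3: 4>3, res = 25+1 = 26
k=4,p=4: not 4>4, res = 26+4 = 30
k=4,p=5: not 4>5, res = 30+4 = 34

34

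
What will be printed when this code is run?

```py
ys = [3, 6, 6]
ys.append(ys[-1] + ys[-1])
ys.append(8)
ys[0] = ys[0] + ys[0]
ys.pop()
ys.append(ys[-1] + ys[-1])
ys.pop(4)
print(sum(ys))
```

30

append ys[-1]+ys[-1] = 6+6 = 12 → [3, 6, 6, 12]
append 8 → [3, 6, 6, 12, 8]
ys[0] = ys[0]+ys[0] = 3+3 = 6 → [6, 6, 6, 12, 8]
pop() removes 8 → [6, 6, 6, 12]
append ys[-1]+ys[-1] = 12+12 = 24 → [6, 6, 6, 12, 24]
pop(4) removes 24 → [6, 6, 6, 12]
sum = 30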